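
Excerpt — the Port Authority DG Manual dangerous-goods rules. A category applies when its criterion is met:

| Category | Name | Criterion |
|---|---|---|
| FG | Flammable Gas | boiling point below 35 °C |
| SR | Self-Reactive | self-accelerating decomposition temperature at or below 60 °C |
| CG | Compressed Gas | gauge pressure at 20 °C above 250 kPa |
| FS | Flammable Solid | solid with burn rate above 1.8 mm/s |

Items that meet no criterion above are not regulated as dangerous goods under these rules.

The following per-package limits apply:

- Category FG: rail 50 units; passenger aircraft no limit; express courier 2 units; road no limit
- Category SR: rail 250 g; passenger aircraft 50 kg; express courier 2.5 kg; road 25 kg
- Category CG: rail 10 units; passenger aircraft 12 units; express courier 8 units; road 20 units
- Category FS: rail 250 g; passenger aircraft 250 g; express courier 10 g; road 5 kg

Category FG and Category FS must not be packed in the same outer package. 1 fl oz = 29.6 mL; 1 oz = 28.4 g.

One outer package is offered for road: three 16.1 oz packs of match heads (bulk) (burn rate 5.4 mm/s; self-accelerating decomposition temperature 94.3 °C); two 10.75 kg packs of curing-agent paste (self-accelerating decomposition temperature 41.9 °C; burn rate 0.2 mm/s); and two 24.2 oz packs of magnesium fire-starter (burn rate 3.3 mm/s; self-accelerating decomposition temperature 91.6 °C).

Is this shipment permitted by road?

The match heads (bulk) have burn rate 5.4 mm/s, which is > 1.8 mm/s, so they are Category FS (Flammable Solid).
Self-accelerating decomposition temperature 41.9 °C meets the Category SR criterion (Self-Reactive), so the curing-agent paste is Category SR.
Magnesium fire-starter: burn rate 3.3 mm/s > 1.8 mm/s → Category FS (Flammable Solid).
Total Category FS: (three 16.1 oz packs = 1371.72 g) + (two 24.2 oz packs = 1374.56 g) = 2746.28 g.
That is within the Category FS road limit of 5 kg.
Category SR quantity: two 10.75 kg packs = 21.5 kg.
21.5 kg is within the road limit of 25 kg for Category SR.
The segregation rule (Category FG with Category FS) does not apply to Category FS with Category SR.
Every hazard category is within its road limit and no segregation rule is violated.

Yes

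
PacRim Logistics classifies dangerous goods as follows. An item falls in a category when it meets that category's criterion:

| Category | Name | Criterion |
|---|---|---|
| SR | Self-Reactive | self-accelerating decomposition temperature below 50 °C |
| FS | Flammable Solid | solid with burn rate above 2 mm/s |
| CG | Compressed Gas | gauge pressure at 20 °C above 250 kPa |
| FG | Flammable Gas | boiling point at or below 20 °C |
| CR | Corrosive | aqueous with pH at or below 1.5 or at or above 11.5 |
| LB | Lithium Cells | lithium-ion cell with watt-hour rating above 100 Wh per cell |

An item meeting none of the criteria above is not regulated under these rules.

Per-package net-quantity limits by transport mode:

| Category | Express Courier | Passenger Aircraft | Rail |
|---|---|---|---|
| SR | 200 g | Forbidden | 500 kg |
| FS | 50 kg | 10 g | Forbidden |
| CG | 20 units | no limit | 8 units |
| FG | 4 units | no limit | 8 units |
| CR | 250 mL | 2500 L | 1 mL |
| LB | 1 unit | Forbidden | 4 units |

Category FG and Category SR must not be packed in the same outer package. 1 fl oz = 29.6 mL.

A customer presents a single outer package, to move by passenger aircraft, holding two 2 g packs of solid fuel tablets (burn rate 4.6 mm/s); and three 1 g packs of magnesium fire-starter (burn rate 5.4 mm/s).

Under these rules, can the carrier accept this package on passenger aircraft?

Burn rate 4.6 mm/s meets the Category FS criterion (Flammable Solid), so the solid fuel tablets are Category FS.
The magnesium fire-starter has burn rate 5.4 mm/s, which is > 2 mm/s, so it is Category FS (Flammable Solid).
Total Category FS: (two 2 g packs = 4 g) + (three 1 g packs = 3 g) = 7 g.
7 g is within the passenger aircraft limit of 10 g for Category FS.

Yes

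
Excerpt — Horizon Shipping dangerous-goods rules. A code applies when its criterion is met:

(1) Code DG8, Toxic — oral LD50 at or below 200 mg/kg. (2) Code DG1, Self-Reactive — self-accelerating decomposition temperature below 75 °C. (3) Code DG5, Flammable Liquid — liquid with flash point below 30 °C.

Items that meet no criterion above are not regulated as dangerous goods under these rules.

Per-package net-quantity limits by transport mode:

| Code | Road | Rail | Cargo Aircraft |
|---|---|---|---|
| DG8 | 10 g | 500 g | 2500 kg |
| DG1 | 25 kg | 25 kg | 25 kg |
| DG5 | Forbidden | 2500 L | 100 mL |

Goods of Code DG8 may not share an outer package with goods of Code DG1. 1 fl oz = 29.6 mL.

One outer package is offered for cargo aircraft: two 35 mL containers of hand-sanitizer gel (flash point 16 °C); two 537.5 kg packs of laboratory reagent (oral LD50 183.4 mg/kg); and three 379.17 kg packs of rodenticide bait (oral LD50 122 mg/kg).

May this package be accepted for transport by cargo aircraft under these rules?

The hand-sanitizer gel has flash point 16 °C, which is < 30 °C, so it is Code DG5 (Flammable Liquid).
Oral LD50 183.4 mg/kg meets the Code DG8 criterion (Toxic), so the laboratory reagent is Code DG8.
Oral LD50 122 mg/kg meets the Code DG8 criterion (Toxic), so the rodenticide bait is Code DG8.
Code DG8 net quantity: (two 537.5 kg packs = 1075 kg) + (three 379.17 kg packs = 1137.51 kg) = 2212.51 kg.
2212.51 kg is within the cargo aircraft limit of 2500 kg for Code DG8.
Code DG5 quantity: two 35 mL containers = 70 mL.
70 mL is within the cargo aircraft limit of 100 mL for Code DG5.
The segregation rule (Code DG8 with Code DG1) does not apply to Code DG8 with Code DG5.
Every hazard code is within its cargo aircraft limit and no segregation rule is violated.

Yes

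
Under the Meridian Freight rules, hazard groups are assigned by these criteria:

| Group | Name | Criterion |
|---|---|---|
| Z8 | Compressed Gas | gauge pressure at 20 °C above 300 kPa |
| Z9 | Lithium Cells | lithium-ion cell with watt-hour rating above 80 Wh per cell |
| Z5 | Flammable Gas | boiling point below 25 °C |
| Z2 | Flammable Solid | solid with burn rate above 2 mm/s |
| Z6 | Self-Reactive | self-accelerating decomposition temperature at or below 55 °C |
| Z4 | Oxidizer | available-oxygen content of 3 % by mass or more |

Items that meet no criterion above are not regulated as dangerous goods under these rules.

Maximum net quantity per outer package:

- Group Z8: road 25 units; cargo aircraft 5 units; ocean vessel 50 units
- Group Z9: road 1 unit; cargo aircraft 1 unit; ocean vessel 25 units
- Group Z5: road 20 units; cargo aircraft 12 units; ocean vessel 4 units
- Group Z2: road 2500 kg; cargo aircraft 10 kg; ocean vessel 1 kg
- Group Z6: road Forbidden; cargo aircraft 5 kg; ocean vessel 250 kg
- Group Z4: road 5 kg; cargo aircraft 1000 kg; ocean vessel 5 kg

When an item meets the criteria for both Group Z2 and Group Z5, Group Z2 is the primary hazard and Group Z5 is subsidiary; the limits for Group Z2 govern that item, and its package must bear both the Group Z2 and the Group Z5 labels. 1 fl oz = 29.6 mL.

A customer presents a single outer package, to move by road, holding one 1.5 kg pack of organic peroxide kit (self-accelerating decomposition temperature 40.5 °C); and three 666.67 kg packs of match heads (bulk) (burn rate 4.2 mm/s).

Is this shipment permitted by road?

No

Organic peroxide kit: self-accelerating decomposition temperature 40.5 °C ≤ 55 °C → Group Z6 (Self-Reactive).
Match heads (bulk): burn rate 4.2 mm/s > 2 mm/s → Group Z2 (Flammable Solid).
Group Z2 quantity: three 666.67 kg packs = 2000.01 kg.
2000.01 kg is within the road limit of 2500 kg for Group Z2.
Group Z6 quantity: 1.5 kg.
Group Z6 is Forbidden by road.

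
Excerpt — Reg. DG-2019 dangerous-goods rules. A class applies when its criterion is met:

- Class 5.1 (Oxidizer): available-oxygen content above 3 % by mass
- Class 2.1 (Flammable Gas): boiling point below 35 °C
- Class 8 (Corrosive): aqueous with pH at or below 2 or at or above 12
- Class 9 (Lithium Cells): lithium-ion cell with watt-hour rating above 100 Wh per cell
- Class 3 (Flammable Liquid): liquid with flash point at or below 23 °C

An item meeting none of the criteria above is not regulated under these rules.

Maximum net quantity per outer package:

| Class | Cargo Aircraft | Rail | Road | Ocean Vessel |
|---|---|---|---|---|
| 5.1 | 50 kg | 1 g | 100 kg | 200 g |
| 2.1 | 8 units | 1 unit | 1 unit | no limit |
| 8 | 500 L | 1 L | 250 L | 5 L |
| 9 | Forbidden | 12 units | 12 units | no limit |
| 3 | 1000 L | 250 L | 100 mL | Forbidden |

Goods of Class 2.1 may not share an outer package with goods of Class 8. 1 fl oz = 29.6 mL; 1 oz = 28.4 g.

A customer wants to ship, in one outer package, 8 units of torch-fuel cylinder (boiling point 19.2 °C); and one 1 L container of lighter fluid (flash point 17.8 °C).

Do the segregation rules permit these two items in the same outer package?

Torch-fuel cylinder: boiling point 19.2 °C < 35 °C → Class 2.1 (Flammable Gas).
Flash point 17.8 °C meets the Class 3 criterion (Flammable Liquid), so the lighter fluid is Class 3.
No segregation rule bars Class 2.1 with Class 3.

Yes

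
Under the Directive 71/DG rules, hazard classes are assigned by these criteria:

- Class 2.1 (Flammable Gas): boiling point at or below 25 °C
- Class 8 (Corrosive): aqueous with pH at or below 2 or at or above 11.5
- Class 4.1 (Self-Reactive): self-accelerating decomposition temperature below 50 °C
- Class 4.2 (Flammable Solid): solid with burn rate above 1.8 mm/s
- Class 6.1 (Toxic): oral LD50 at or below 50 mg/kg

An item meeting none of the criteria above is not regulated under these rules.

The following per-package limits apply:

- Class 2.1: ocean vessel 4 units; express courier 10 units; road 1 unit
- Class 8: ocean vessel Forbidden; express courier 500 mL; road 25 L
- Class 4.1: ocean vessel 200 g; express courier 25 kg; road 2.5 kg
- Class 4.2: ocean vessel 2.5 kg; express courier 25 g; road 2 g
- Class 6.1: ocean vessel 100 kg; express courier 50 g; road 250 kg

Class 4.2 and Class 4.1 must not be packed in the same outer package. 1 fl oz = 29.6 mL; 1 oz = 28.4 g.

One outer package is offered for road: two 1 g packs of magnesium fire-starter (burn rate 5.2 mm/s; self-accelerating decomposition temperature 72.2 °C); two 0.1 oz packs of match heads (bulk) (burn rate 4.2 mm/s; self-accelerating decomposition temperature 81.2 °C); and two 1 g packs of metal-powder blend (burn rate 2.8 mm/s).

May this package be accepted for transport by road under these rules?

No

The magnesium fire-starter has burn rate 5.2 mm/s, which is > 1.8 mm/s, so it is Class 4.2 (Flammable Solid).
Burn rate 4.2 mm/s meets the Class 4.2 criterion (Flammable Solid), so the match heads (bulk) are Class 4.2.
Burn rate 2.8 mm/s meets the Class 4.2 criterion (Flammable Solid), so the metal-powder blend is Class 4.2.
Class 4.2 net quantity: (two 1 g packs = 2 g) + (two 0.1 oz packs = 5.68 g) + (two 1 g packs = 2 g) = 9.68 g.
9.68 g exceeds the road limit of 2 g for Class 4.2.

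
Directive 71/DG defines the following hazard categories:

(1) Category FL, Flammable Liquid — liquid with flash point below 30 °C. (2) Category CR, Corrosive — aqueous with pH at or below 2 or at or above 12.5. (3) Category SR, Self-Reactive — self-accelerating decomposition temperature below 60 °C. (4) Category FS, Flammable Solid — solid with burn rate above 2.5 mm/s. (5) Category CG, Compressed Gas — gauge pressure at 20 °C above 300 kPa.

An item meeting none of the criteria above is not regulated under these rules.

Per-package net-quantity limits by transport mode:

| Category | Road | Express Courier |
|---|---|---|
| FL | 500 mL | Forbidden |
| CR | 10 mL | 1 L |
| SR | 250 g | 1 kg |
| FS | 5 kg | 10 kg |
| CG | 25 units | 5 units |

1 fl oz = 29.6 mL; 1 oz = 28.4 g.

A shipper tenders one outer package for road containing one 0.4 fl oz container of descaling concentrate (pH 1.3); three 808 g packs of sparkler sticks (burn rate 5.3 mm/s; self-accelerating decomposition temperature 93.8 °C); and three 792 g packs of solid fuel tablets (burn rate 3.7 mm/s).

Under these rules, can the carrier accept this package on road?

No

With pH 1.3 (≤ 2), the descaling concentrate falls in Category CR.
Sparkler sticks: burn rate 5.3 mm/s > 2.5 mm/s → Category FS (Flammable Solid).
Solid fuel tablets: burn rate 3.7 mm/s > 2.5 mm/s → Category FS (Flammable Solid).
Category FS net quantity: (three 808 g packs = 2.424 kg) + (three 792 g packs = 2.376 kg) = 4.8 kg.
4.8 kg is within the road limit of 5 kg for Category FS.
Category CR quantity: one 0.4 fl oz container = 11.84 mL.
That exceeds the Category CR road limit of 10 mL.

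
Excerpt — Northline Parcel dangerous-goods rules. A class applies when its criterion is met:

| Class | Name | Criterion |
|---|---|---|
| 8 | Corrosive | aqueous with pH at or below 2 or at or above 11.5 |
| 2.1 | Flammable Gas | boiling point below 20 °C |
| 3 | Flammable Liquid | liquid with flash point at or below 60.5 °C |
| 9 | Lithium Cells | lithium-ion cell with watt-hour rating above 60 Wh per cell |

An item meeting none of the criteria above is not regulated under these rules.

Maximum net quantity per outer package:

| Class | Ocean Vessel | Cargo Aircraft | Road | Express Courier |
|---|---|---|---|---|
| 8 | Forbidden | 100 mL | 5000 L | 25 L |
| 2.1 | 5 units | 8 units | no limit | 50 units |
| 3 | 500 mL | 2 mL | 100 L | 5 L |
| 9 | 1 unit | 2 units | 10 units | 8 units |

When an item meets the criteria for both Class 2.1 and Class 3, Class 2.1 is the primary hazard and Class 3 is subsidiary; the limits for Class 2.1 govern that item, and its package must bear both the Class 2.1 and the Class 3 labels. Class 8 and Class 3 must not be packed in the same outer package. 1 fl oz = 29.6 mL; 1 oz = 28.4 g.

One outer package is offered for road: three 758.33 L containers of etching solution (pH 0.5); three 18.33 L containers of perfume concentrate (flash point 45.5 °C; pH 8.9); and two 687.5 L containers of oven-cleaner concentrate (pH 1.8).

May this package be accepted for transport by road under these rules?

pH 0.5 meets the Class 8 criterion (Corrosive), so the etching solution is Class 8.
With flash point 45.5 °C (≤ 60.5 °C), the perfume concentrate falls in Class 3.
With pH 1.8 (≤ 2), the oven-cleaner concentrate falls in Class 8.
Total Class 8: (three 758.33 L containers = 2274.99 L) + (two 687.5 L containers = 1375 L) = 3649.99 L.
3649.99 L is within the road limit of 5000 L for Class 8.
Class 3 quantity: three 18.33 L containers = 54.99 L.
54.99 L ≤ 100 L (road limit, Class 3) — within limit.
Class 8 and Class 3 may not share an outer package.

No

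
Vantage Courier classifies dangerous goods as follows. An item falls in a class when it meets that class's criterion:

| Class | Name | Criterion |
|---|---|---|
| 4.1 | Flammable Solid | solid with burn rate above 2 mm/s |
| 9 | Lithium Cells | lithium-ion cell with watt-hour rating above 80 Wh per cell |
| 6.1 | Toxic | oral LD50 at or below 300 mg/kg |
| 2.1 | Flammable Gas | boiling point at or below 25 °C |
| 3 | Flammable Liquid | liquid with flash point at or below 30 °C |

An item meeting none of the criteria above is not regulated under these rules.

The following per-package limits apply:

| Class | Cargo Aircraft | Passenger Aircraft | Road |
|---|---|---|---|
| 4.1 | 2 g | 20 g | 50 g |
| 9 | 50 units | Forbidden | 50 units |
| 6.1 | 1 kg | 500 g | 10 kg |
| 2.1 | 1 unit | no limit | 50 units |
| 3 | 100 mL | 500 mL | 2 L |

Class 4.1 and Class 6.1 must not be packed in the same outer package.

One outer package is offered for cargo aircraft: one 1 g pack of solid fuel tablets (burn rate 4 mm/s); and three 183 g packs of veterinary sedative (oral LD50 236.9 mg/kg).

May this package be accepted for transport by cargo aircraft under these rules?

No

The solid fuel tablets have burn rate 4 mm/s, which is > 2 mm/s, so they are Class 4.1 (Flammable Solid).
Oral LD50 236.9 mg/kg meets the Class 6.1 criterion (Toxic), so the veterinary sedative is Class 6.1.
Class 4.1 quantity: 1 g.
That is within the Class 4.1 cargo aircraft limit of 2 g.
Class 6.1 quantity: three 183 g packs = 549 g.
549 g is within the cargo aircraft limit of 1 kg for Class 6.1.
Class 4.1 and Class 6.1 may not share an outer package.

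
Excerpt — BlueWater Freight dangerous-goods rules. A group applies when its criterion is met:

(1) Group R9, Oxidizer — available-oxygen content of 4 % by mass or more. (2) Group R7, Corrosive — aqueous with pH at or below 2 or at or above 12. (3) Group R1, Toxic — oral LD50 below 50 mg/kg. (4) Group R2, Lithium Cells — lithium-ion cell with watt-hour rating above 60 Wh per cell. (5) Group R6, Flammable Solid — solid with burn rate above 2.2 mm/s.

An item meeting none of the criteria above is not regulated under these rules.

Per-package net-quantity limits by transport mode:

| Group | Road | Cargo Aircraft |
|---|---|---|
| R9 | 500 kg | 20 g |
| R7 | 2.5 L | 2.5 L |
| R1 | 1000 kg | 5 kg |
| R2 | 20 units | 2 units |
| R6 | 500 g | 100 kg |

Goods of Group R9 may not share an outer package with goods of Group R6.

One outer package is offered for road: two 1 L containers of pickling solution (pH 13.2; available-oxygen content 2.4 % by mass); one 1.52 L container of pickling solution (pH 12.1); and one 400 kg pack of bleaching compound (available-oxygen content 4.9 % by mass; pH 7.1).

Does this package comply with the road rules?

With pH 13.2 (≥ 12), the pickling solution falls in Group R7.
pH 12.1 meets the Group R7 criterion (Corrosive), so the pickling solution is Group R7.
With available-oxygen content 4.9 % by mass (≥ 4 % by mass), the bleaching compound falls in Group R9.
Total Group R7: (two 1 L containers = 2 L) + 1.52 L = 3.52 L.
3.52 L > 2.5 L (road limit, Group R7) — over the limit.
Group R9 quantity: 400 kg.
That is within the Group R9 road limit of 500 kg.
The segregation rule (Group R9 with Group R6) does not apply to Group R7 with Group R9.

No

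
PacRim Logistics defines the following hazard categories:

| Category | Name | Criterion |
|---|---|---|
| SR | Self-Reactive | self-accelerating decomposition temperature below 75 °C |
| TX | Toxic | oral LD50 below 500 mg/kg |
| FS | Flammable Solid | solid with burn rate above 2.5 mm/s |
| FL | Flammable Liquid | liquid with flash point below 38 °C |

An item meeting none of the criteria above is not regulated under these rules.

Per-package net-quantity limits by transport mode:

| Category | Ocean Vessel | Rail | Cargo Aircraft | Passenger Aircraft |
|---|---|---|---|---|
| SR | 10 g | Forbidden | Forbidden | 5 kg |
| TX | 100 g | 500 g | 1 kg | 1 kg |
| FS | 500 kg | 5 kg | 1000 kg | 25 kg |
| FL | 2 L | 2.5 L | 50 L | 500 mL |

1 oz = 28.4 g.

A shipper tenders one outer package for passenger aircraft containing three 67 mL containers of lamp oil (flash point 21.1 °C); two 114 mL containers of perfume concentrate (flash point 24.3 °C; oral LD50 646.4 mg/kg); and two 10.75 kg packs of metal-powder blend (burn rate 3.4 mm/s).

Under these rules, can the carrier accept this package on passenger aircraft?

Yes

Flash point 21.1 °C meets the Category FL criterion (Flammable Liquid), so the lamp oil is Category FL.
The perfume concentrate has flash point 24.3 °C, which is < 38 °C, so it is Category FL (Flammable Liquid).
With burn rate 3.4 mm/s (> 2.5 mm/s), the metal-powder blend falls in Category FS.
Total Category FL: (three 67 mL containers = 201 mL) + (two 114 mL containers = 228 mL) = 429 mL.
429 mL is within the passenger aircraft limit of 500 mL for Category FL.
Category FS quantity: two 10.75 kg packs = 21.5 kg.
21.5 kg is within the passenger aircraft limit of 25 kg for Category FS.
Every hazard category is within its passenger aircraft limit and no segregation rule is violated.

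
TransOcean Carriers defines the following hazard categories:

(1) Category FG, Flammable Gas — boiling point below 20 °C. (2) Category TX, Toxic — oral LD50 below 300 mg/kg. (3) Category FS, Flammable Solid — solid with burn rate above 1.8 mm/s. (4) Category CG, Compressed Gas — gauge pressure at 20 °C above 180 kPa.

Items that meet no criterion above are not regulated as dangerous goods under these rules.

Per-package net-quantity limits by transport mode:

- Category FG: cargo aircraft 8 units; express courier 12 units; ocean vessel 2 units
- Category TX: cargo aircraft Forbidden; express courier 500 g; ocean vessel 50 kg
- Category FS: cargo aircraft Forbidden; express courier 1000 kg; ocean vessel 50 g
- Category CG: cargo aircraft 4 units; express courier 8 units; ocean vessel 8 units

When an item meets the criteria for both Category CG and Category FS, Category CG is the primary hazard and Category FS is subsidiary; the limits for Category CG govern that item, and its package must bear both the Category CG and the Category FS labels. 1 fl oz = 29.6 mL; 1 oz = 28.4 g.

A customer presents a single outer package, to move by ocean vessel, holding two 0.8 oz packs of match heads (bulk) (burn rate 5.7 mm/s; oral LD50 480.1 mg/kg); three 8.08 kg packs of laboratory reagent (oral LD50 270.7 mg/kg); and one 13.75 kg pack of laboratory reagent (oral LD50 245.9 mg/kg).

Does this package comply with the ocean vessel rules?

With burn rate 5.7 mm/s (> 1.8 mm/s), the match heads (bulk) fall in Category FS.
The laboratory reagent has oral LD50 270.7 mg/kg, which is < 300 mg/kg, so it is Category TX (Toxic).
Laboratory reagent: oral LD50 245.9 mg/kg < 300 mg/kg → Category TX (Toxic).
Total Category TX: (three 8.08 kg packs = 24.24 kg) + 13.75 kg = 37.99 kg.
37.99 kg is within the ocean vessel limit of 50 kg for Category TX.
Category FS quantity: two 0.8 oz packs = 45.44 g.
45.44 g ≤ 50 g (ocean vessel limit, Category FS) — within limit.
Every hazard category is within its ocean vessel limit and no segregation rule is violated.

Yes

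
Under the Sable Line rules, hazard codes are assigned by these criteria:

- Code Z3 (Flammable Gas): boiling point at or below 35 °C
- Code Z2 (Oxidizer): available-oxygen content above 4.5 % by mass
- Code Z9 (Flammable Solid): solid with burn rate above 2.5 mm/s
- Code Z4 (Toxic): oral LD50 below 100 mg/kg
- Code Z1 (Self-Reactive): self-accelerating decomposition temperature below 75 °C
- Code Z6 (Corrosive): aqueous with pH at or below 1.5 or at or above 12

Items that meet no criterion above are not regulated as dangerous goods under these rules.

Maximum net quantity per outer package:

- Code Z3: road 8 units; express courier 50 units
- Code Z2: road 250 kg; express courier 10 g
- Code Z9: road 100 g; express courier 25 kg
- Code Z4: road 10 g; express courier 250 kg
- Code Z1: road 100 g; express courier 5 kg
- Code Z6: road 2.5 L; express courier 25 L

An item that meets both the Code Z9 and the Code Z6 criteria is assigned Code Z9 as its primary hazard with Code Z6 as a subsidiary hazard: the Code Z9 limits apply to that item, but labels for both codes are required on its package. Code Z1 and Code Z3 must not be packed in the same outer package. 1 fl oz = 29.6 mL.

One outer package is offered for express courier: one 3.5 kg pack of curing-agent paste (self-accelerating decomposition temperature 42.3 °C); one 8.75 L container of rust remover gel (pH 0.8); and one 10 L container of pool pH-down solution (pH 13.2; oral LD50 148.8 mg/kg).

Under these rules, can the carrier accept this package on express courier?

With self-accelerating decomposition temperature 42.3 °C (< 75 °C), the curing-agent paste falls in Code Z1.
With pH 0.8 (≤ 1.5), the rust remover gel falls in Code Z6.
pH 13.2 meets the Code Z6 criterion (Corrosive), so the pool pH-down solution is Code Z6.
Code Z6 net quantity: 8.75 L + 10 L = 18.75 L.
18.75 L is within the express courier limit of 25 L for Code Z6.
Code Z1 quantity: 3.5 kg.
3.5 kg ≤ 5 kg (express courier limit, Code Z1) — within limit.
The segregation rule (Code Z1 with Code Z3) does not apply to Code Z6 with Code Z1.
Every hazard code is within its express courier limit and no segregation rule is violated.

Yes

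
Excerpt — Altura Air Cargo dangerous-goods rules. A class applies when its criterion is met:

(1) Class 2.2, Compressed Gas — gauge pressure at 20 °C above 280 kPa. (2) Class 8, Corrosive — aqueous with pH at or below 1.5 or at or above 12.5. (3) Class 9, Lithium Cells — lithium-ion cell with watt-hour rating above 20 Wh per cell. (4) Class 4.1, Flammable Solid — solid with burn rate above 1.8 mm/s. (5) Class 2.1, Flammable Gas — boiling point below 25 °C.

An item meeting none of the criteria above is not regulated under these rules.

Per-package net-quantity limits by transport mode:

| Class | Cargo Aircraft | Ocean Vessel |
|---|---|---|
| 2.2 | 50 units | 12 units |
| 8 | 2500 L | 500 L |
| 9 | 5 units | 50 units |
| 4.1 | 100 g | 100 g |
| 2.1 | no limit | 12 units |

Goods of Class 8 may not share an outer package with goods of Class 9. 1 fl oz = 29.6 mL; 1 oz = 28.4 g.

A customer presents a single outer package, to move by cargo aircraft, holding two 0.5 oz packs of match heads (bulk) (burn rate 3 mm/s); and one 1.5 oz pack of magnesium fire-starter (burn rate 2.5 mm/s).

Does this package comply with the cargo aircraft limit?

Yes

With burn rate 3 mm/s (> 1.8 mm/s), the match heads (bulk) fall in Class 4.1.
Magnesium fire-starter: burn rate 2.5 mm/s > 1.8 mm/s → Class 4.1 (Flammable Solid).
Total Class 4.1: (two 0.5 oz packs = 28.4 g) + (one 1.5 oz pack = 42.6 g) = 71 g.
71 g is within the cargo aircraft limit of 100 g for Class 4.1.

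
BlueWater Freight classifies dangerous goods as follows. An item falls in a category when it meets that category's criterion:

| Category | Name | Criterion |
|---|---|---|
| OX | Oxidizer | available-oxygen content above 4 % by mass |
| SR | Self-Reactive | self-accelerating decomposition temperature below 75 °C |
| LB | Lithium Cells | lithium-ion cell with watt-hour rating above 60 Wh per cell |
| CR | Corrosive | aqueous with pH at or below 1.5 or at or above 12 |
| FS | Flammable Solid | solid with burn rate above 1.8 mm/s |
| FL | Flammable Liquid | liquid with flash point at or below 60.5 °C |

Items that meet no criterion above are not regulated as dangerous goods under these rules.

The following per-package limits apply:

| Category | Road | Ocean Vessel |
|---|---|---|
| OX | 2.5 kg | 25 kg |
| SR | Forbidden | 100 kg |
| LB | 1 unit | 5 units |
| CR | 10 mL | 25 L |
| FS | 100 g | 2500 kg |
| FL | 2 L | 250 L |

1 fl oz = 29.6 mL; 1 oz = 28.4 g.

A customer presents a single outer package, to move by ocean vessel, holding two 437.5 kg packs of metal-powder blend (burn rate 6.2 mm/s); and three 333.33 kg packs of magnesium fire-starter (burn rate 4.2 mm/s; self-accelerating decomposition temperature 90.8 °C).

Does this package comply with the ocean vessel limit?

Yes

Metal-powder blend: burn rate 6.2 mm/s > 1.8 mm/s → Category FS (Flammable Solid).
Burn rate 4.2 mm/s meets the Category FS criterion (Flammable Solid), so the magnesium fire-starter is Category FS.
Category FS net quantity: (two 437.5 kg packs = 875 kg) + (three 333.33 kg packs = 999.99 kg) = 1874.99 kg.
1874.99 kg is within the ocean vessel limit of 2500 kg for Category FS.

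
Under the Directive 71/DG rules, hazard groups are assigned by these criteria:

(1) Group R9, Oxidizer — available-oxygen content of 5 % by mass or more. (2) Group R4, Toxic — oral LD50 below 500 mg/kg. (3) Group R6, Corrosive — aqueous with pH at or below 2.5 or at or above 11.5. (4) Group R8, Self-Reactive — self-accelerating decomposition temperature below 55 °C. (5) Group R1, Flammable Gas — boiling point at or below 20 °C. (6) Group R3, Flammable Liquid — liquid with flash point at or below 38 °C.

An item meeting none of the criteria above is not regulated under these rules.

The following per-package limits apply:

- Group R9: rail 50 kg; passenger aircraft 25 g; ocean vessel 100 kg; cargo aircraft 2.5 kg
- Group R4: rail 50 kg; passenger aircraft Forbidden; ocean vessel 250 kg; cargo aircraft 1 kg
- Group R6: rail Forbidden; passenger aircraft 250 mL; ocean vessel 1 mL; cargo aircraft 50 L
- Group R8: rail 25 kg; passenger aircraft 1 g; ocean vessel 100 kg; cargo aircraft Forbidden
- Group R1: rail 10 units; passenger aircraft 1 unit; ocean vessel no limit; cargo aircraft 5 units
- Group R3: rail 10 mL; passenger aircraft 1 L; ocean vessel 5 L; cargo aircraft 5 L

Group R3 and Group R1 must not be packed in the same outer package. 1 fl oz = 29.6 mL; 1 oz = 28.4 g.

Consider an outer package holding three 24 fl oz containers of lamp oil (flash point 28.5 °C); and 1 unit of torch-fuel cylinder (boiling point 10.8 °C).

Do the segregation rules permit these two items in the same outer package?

Lamp oil: flash point 28.5 °C ≤ 38 °C → Group R3 (Flammable Liquid).
Boiling point 10.8 °C meets the Group R1 criterion (Flammable Gas), so the torch-fuel cylinder is Group R1.
Group R3 and Group R1 may not share an outer package.

No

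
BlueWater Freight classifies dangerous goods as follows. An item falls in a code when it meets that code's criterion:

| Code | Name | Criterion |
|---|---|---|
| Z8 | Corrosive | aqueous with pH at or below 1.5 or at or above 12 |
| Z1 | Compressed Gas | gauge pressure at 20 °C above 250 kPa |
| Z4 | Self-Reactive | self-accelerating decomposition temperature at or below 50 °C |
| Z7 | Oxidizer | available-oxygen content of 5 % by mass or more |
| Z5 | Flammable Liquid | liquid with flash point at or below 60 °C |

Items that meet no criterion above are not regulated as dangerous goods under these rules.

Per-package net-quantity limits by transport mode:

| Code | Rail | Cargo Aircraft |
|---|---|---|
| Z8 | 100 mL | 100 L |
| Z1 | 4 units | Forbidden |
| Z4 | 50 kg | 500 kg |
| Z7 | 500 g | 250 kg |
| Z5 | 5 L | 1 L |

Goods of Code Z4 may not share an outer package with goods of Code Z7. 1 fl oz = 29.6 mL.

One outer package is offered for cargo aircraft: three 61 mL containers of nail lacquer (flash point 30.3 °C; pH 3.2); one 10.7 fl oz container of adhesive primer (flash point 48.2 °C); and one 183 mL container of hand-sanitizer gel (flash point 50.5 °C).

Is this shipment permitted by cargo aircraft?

Yes

With flash point 30.3 °C (≤ 60 °C), the nail lacquer falls in Code Z5.
Flash point 48.2 °C meets the Code Z5 criterion (Flammable Liquid), so the adhesive primer is Code Z5.
Flash point 50.5 °C meets the Code Z5 criterion (Flammable Liquid), so the hand-sanitizer gel is Code Z5.
Code Z5 net quantity: (three 61 mL containers = 183 mL) + (one 10.7 fl oz container = 316.72 mL) + 183 mL = 682.72 mL.
682.72 mL ≤ 1 L (cargo aircraft limit, Code Z5) — within limit.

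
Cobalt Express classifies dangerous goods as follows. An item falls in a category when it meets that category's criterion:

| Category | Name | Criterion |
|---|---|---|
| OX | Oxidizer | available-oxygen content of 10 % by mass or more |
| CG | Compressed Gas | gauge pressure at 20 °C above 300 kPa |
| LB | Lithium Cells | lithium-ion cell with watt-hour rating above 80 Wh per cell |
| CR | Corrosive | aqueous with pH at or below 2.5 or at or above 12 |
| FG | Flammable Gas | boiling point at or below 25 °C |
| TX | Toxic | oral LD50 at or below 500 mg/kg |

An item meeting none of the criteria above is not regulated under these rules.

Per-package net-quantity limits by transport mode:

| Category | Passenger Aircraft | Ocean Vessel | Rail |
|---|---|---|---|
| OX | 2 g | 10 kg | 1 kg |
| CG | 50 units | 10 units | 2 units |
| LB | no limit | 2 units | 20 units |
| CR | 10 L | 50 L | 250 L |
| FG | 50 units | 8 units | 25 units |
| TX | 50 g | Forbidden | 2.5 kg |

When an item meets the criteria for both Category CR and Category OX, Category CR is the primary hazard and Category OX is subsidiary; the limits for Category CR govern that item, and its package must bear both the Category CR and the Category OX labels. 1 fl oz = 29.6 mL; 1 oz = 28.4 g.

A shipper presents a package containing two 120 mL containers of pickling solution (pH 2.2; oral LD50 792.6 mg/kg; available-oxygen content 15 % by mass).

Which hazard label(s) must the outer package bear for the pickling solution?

Category CR and OX

Pickling solution: pH 2.2 ≤ 2.5 → Category CR (Corrosive).
The pickling solution has available-oxygen content 15 % by mass, which is ≥ 10 % by mass, so it is Category OX (Oxidizer).
By the precedence rule Category CR is primary and Category OX is subsidiary, and that rule requires both labels on the package.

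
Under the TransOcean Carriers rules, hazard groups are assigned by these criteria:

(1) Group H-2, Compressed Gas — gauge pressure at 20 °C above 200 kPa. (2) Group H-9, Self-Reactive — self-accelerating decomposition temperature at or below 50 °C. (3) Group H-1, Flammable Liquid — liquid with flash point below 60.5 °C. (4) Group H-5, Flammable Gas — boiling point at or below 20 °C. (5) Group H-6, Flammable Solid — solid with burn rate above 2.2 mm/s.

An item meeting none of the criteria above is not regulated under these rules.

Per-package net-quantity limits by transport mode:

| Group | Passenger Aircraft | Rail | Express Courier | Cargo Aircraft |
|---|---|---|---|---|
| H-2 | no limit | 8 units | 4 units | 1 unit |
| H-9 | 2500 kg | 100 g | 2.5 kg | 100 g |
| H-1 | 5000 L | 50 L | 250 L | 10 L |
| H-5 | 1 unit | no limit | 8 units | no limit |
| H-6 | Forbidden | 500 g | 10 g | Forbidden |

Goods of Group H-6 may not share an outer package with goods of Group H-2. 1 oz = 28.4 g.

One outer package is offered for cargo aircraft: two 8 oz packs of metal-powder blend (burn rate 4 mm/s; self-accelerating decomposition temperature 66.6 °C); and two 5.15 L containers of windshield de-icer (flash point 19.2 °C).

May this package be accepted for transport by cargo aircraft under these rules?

With burn rate 4 mm/s (> 2.2 mm/s), the metal-powder blend falls in Group H-6.
The windshield de-icer has flash point 19.2 °C, which is < 60.5 °C, so it is Group H-1 (Flammable Liquid).
Group H-6 quantity: two 8 oz packs = 454.4 g.
By cargo aircraft, Group H-6 is Forbidden regardless of quantity.
Group H-1 quantity: two 5.15 L containers = 10.3 L.
That exceeds the Group H-1 cargo aircraft limit of 10 L.
The segregation rule (Group H-6 with Group H-2) does not apply to Group H-6 with Group H-1.

No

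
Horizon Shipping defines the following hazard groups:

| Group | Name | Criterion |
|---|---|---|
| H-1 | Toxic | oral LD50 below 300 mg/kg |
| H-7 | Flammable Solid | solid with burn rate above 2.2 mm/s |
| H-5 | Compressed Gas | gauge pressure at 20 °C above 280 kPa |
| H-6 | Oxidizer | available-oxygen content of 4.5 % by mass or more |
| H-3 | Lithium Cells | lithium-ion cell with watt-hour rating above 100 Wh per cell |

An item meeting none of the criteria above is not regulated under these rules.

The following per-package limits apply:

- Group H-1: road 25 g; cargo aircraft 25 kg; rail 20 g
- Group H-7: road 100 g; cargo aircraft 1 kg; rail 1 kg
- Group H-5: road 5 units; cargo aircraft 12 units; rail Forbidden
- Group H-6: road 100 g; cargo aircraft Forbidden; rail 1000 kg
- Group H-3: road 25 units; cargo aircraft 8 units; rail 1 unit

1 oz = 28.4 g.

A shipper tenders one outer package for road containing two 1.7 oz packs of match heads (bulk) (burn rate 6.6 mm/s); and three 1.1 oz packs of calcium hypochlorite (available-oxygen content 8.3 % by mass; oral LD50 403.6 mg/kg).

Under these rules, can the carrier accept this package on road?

Match heads (bulk): burn rate 6.6 mm/s > 2.2 mm/s → Group H-7 (Flammable Solid).
Available-oxygen content 8.3 % by mass meets the Group H-6 criterion (Oxidizer), so the calcium hypochlorite is Group H-6.
Group H-6 quantity: three 1.1 oz packs = 93.72 g.
93.72 g is within the road limit of 100 g for Group H-6.
Group H-7 quantity: two 1.7 oz packs = 96.56 g.
96.56 g is within the road limit of 100 g for Group H-7.
Every hazard group is within its road limit and no segregation rule is violated.

Yes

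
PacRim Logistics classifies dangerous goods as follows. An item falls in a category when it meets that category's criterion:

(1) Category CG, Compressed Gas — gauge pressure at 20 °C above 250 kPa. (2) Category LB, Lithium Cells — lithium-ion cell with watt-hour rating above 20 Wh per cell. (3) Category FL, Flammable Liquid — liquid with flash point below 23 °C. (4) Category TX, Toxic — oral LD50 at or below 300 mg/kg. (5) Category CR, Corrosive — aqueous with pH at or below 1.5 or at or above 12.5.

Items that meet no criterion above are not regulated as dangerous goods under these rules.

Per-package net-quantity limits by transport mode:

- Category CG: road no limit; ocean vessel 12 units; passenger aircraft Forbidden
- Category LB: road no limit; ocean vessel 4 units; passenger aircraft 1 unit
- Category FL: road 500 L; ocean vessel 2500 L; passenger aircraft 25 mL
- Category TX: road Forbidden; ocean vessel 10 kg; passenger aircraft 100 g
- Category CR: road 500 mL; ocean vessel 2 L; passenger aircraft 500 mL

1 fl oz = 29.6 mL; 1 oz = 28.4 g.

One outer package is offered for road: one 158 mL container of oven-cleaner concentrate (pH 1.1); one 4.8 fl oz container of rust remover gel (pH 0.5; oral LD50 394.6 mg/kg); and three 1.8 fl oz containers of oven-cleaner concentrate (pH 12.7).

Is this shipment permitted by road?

Yes

Oven-cleaner concentrate: pH 1.1 ≤ 1.5 → Category CR (Corrosive).
The rust remover gel has pH 0.5, which is ≤ 1.5, so it is Category CR (Corrosive).
Oven-cleaner concentrate: pH 12.7 ≥ 12.5 → Category CR (Corrosive).
Category CR net quantity: 158 mL + (one 4.8 fl oz container = 142.08 mL) + (three 1.8 fl oz containers = 159.84 mL) = 459.92 mL.
459.92 mL is within the road limit of 500 mL for Category CR.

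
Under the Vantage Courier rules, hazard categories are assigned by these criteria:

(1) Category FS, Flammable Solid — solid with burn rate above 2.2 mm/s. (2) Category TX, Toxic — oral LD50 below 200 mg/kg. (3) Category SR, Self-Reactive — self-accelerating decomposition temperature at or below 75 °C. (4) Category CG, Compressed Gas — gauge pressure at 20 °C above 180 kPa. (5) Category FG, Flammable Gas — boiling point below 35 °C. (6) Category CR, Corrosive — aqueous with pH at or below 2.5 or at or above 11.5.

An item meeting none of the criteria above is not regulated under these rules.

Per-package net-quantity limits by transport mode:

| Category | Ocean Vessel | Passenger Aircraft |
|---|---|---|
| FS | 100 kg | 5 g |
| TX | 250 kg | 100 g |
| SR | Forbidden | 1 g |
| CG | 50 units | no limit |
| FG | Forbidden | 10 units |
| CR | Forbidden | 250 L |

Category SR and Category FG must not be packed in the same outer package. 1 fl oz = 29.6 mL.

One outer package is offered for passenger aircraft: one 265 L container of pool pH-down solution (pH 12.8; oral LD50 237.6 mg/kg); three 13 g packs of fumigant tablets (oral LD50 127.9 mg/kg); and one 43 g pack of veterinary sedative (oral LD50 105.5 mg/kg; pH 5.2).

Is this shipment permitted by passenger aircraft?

No

Pool pH-down solution: pH 12.8 ≥ 11.5 → Category CR (Corrosive).
Fumigant tablets: oral LD50 127.9 mg/kg < 200 mg/kg → Category TX (Toxic).
The veterinary sedative has oral LD50 105.5 mg/kg, which is < 200 mg/kg, so it is Category TX (Toxic).
Category TX net quantity: (three 13 g packs = 39 g) + 43 g = 82 g.
That is within the Category TX passenger aircraft limit of 100 g.
Category CR quantity: 265 L.
265 L > 250 L (passenger aircraft limit, Category CR) — over the limit.
The segregation rule (Category SR with Category FG) does not apply to Category TX with Category CR.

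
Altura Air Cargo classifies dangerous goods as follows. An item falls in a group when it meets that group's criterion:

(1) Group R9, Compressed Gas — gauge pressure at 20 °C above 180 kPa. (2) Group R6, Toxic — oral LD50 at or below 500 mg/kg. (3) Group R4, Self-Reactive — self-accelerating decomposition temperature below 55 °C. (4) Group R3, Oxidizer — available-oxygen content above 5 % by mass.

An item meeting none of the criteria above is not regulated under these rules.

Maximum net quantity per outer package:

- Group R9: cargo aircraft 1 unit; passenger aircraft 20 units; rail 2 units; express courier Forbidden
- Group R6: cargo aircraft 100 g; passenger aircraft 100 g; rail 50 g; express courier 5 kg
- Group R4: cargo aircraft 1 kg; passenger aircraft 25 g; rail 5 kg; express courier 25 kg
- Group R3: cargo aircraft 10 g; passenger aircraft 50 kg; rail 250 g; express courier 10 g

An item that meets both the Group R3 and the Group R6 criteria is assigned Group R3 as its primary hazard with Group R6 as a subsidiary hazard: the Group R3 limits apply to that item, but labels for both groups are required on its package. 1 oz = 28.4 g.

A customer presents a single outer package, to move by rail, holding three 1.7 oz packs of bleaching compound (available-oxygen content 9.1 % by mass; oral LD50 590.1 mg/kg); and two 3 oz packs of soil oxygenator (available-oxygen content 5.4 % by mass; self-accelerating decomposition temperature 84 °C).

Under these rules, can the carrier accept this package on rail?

Available-oxygen content 9.1 % by mass meets the Group R3 criterion (Oxidizer), so the bleaching compound is Group R3.
Available-oxygen content 5.4 % by mass meets the Group R3 criterion (Oxidizer), so the soil oxygenator is Group R3.
Group R3 net quantity: (three 1.7 oz packs = 144.84 g) + (two 3 oz packs = 170.4 g) = 315.24 g.
315.24 g > 250 g (rail limit, Group R3) — over the limit.

No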